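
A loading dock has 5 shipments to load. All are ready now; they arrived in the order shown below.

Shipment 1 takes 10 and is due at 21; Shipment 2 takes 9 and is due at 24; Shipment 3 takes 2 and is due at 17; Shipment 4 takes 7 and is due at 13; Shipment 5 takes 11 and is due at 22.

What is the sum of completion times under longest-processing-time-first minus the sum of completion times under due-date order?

LPT (decreasing processing time): Shipment 5 Shipment 1 Shipment 2 Shipment 4 Shipment 3.
Shipment 5: 0→11
Shipment 1: 11→21
Shipment 2: 21→30
Shipment 4: 30→37
Shipment 3: 37→39
Sum = 11+21+30+37+39 = 138.
EDD (increasing due date): Shipment 4 Shipment 3 Shipment 1 Shipment 5 Shipment 2.
Shipment 4: 0→7
Shipment 3: 7→9
Shipment 1: 9→19
Shipment 5: 19→30
Shipment 2: 30→39
Sum = 7+9+19+30+39 = 104.
Difference = 138 − 104 = 34.

34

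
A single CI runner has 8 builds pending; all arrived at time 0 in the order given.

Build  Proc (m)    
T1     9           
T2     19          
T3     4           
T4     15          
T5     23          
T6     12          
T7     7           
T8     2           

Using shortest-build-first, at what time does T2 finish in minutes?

68

SPT (increasing processing time): T8 T3 T7 T1 T6 T4 T2 T5.
T8: 0→2
T3: 2→6
T7: 6→13
T1: 13→22
T6: 22→34
T4: 34→49
T2: 49→68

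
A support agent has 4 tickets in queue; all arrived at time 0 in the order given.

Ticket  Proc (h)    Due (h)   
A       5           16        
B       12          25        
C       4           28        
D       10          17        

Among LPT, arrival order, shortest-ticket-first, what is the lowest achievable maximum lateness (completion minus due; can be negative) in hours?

6

LPT (decreasing processing time): B D A C.
B: 0→12, due 25, lateness -13
D: 12→22, due 17, lateness 5
A: 22→27, due 16, lateness 11
C: 27→31, due 28, lateness 3
Maximum = 11.
FIFO (arrival order): A B C D.
A: 0→5, due 16, lateness -11
B: 5→17, due 25, lateness -8
C: 17→21, due 28, lateness -7
D: 21→31, due 17, lateness 14
Maximum = 14.
SPT (increasing processing time): C A D B.
C: 0→4, due 28, lateness -24
A: 4→9, due 16, lateness -7
D: 9→19, due 17, lateness 2
B: 19→31, due 25, lateness 6
Maximum = 6.
LPT 11, FIFO 14, SPT 6 → minimum 6.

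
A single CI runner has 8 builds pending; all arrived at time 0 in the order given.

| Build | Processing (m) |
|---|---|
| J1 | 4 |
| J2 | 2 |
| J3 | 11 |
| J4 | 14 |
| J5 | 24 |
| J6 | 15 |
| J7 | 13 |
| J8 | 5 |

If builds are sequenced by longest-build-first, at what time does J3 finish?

77

LPT (decreasing processing time): J5 J6 J4 J7 J3 J8 J1 J2.
J5: 0→24
J6: 24→39
J4: 39→53
J7: 53→66
J3: 66→77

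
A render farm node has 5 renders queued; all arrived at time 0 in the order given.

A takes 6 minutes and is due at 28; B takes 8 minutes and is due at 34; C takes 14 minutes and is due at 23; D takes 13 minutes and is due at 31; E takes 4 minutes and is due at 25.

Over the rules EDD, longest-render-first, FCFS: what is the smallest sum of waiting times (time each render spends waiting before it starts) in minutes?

89

EDD (increasing due date): C E A D B.
C: waits 0, runs 0→14
E: waits 14, runs 14→18
A: waits 18, runs 18→24
D: waits 24, runs 24→37
B: waits 37, runs 37→45
Sum = 0+14+18+24+37 = 93.
LPT (decreasing processing time): C D B A E.
C: waits 0, runs 0→14
D: waits 14, runs 14→27
B: waits 27, runs 27→35
A: waits 35, runs 35→41
E: waits 41, runs 41→45
Sum = 0+14+27+35+41 = 117.
FIFO (arrival order): A B C D E.
A: waits 0, runs 0→6
B: waits 6, runs 6→14
C: waits 14, runs 14→28
D: waits 28, runs 28→41
E: waits 41, runs 41→45
Sum = 0+6+14+28+41 = 89.
EDD 93, LPT 117, FIFO 89 → minimum 89.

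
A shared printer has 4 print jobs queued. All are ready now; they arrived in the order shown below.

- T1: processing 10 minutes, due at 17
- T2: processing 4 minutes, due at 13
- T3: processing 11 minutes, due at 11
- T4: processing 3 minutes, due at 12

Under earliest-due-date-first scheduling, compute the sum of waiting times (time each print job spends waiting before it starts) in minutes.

43

EDD (increasing due date): T3 T4 T2 T1.
T3: waits 0, runs 0→11
T4: waits 11, runs 11→14
T2: waits 14, runs 14→18
T1: waits 18, runs 18→28
Sum = 0+11+14+18 = 43.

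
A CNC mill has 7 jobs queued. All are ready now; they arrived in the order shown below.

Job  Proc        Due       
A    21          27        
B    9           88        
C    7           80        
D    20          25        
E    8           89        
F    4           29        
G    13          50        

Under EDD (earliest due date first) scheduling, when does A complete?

41

EDD (increasing due date): D A F G C B E.
D: 0→20
A: 20→41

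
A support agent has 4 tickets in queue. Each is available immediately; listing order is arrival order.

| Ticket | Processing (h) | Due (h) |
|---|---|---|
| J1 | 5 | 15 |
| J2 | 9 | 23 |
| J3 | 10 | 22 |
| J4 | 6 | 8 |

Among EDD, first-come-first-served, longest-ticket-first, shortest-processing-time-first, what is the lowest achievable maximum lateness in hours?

7

EDD (increasing due date): J4 J1 J3 J2.
J4: 0→6, due 8, lateness -2
J1: 6→11, due 15, lateness -4
J3: 11→21, due 22, lateness -1
J2: 21→30, due 23, lateness 7
Maximum = 7.
FIFO (arrival order): J1 J2 J3 J4.
J1: 0→5, due 15, lateness -10
J2: 5→14, due 23, lateness -9
J3: 14→24, due 22, lateness 2
J4: 24→30, due 8, lateness 22
Maximum = 22.
LPT (decreasing processing time): J3 J2 J4 J1.
J3: 0→10, due 22, lateness -12
J2: 10→19, due 23, lateness -4
J4: 19→25, due 8, lateness 17
J1: 25→30, due 15, lateness 15
Maximum = 17.
SPT (increasing processing time): J1 J4 J2 J3.
J1: 0→5, due 15, lateness -10
J4: 5→11, due 8, lateness 3
J2: 11→20, due 23, lateness -3
J3: 20→30, due 22, lateness 8
Maximum = 8.
EDD 7, FIFO 22, LPT 17, SPT 8 → minimum 7.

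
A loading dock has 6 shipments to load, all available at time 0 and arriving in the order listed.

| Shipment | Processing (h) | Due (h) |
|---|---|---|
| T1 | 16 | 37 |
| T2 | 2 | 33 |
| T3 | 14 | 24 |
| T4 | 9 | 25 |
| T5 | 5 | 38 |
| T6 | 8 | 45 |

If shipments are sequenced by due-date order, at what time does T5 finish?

46

EDD (increasing due date): T3 T4 T2 T1 T5 T6.
T3: 0→14
T4: 14→23
T2: 23→25
T1: 25→41
T5: 41→46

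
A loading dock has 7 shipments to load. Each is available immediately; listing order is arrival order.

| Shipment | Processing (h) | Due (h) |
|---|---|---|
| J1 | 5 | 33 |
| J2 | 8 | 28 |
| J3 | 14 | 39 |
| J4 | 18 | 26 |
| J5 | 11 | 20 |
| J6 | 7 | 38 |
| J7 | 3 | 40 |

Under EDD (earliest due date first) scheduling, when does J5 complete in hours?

EDD (increasing due date): J5 J4 J2 J1 J6 J3 J7.
J5: 0→11

11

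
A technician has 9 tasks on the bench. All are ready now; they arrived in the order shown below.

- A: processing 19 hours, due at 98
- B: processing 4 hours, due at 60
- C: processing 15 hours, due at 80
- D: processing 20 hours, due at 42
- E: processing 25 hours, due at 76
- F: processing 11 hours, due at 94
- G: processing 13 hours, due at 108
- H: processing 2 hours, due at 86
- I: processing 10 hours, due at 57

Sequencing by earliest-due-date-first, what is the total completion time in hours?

EDD (increasing due date): D I B E C H F A G.
D: 0→20
I: 20→30
B: 30→34
E: 34→59
C: 59→74
H: 74→76
F: 76→87
A: 87→106
G: 106→119
Sum = 20+30+34+59+74+76+87+106+119 = 605.

605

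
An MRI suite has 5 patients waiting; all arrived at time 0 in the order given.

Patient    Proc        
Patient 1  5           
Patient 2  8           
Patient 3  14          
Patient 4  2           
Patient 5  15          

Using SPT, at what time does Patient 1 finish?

SPT (increasing processing time): Patient 4 Patient 1 Patient 2 Patient 3 Patient 5.
Patient 4: 0→2
Patient 1: 2→7

7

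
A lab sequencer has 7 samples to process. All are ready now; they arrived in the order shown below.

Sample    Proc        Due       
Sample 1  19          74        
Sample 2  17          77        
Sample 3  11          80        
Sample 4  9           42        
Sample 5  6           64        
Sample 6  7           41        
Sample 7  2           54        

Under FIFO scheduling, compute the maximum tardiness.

FIFO (arrival order): Sample 1 Sample 2 Sample 3 Sample 4 Sample 5 Sample 6 Sample 7.
Sample 1: 0→19, due 74, tardiness 0
Sample 2: 19→36, due 77, tardiness 0
Sample 3: 36→47, due 80, tardiness 0
Sample 4: 47→56, due 42, tardiness 14
Sample 5: 56→62, due 64, tardiness 0
Sample 6: 62→69, due 41, tardiness 28
Sample 7: 69→71, due 54, tardiness 17
Maximum = 28.

28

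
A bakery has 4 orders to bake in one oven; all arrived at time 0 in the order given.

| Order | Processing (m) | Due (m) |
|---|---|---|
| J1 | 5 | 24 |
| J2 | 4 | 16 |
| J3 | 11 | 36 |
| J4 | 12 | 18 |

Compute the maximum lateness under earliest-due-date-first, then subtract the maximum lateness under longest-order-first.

EDD (increasing due date): J2 J4 J1 J3.
J2: 0→4, due 16, lateness -12
J4: 4→16, due 18, lateness -2
J1: 16→21, due 24, lateness -3
J3: 21→32, due 36, lateness -4
Maximum = -2.
LPT (decreasing processing time): J4 J3 J1 J2.
J4: 0→12, due 18, lateness -6
J3: 12→23, due 36, lateness -13
J1: 23→28, due 24, lateness 4
J2: 28→32, due 16, lateness 16
Maximum = 16.
Difference = -2 − 16 = -18.

-18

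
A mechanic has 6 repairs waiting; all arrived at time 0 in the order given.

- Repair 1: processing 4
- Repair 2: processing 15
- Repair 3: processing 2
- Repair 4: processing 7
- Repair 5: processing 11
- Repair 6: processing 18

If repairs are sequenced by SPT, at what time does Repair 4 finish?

SPT (increasing processing time): Repair 3 Repair 1 Repair 4 Repair 5 Repair 2 Repair 6.
Repair 3: 0→2
Repair 1: 2→6
Repair 4: 6→13

13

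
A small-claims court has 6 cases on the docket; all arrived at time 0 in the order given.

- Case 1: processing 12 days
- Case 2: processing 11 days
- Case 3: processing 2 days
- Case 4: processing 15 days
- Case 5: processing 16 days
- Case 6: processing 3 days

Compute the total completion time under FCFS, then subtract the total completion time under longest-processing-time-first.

FIFO (arrival order): Case 1 Case 2 Case 3 Case 4 Case 5 Case 6.
Case 1: 0→12
Case 2: 12→23
Case 3: 23→25
Case 4: 25→40
Case 5: 40→56
Case 6: 56→59
Sum = 12+23+25+40+56+59 = 215.
LPT (decreasing processing time): Case 5 Case 4 Case 1 Case 2 Case 6 Case 3.
Case 5: 0→16
Case 4: 16→31
Case 1: 31→43
Case 2: 43→54
Case 6: 54→57
Case 3: 57→59
Sum = 16+31+43+54+57+59 = 260.
Difference = 215 − 260 = -45.

-45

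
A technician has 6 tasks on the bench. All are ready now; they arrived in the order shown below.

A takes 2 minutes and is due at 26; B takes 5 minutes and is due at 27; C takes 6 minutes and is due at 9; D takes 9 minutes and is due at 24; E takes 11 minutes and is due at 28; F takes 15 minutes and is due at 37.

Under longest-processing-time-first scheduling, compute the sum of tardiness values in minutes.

84

LPT (decreasing processing time): F E D C B A.
F: 0→15, due 37, tardiness 0
E: 15→26, due 28, tardiness 0
D: 26→35, due 24, tardiness 11
C: 35→41, due 9, tardiness 32
B: 41→46, due 27, tardiness 19
A: 46→48, due 26, tardiness 22
Sum = 0+0+11+32+19+22 = 84.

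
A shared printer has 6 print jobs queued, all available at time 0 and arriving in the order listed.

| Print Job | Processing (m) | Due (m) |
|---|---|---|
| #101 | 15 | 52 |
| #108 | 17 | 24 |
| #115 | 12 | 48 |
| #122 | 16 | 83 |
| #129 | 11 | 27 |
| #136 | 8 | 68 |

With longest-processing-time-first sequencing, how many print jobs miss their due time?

LPT (decreasing processing time): #108 #122 #101 #115 #129 #136.
#108: 0→17, due 24, tardiness 0
#122: 17→33, due 83, tardiness 0
#101: 33→48, due 52, tardiness 0
#115: 48→60, due 48, tardiness 12
#129: 60→71, due 27, tardiness 44
#136: 71→79, due 68, tardiness 11
Late print jobs: 3.

3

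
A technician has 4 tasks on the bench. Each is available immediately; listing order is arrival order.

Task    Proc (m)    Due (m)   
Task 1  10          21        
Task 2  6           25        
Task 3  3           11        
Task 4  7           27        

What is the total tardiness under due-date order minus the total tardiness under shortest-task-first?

-5

EDD (increasing due date): Task 3 Task 1 Task 2 Task 4.
Task 3: 0→3, due 11, tardiness 0
Task 1: 3→13, due 21, tardiness 0
Task 2: 13→19, due 25, tardiness 0
Task 4: 19→26, due 27, tardiness 0
Sum = 0+0+0+0 = 0.
SPT (increasing processing time): Task 3 Task 2 Task 4 Task 1.
Task 3: 0→3, due 11, tardiness 0
Task 2: 3→9, due 25, tardiness 0
Task 4: 9→16, due 27, tardiness 0
Task 1: 16→26, due 21, tardiness 5
Sum = 0+0+0+5 = 5.
Difference = 0 − 5 = -5.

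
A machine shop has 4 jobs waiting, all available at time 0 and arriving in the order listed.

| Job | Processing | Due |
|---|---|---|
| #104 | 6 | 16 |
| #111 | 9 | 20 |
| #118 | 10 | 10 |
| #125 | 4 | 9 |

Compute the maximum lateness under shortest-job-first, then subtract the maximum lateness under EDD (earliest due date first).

10

SPT (increasing processing time): #125 #104 #111 #118.
#125: 0→4, due 9, lateness -5
#104: 4→10, due 16, lateness -6
#111: 10→19, due 20, lateness -1
#118: 19→29, due 10, lateness 19
Maximum = 19.
EDD (increasing due date): #125 #118 #104 #111.
#125: 0→4, due 9, lateness -5
#118: 4→14, due 10, lateness 4
#104: 14→20, due 16, lateness 4
#111: 20→29, due 20, lateness 9
Maximum = 9.
Difference = 19 − 9 = 10.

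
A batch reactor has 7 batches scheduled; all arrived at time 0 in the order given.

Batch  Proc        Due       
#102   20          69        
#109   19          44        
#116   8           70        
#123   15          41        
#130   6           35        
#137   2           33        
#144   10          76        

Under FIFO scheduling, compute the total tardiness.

95

FIFO (arrival order): #102 #109 #116 #123 #130 #137 #144.
#102: 0→20, due 69, tardiness 0
#109: 20→39, due 44, tardiness 0
#116: 39→47, due 70, tardiness 0
#123: 47→62, due 41, tardiness 21
#130: 62→68, due 35, tardiness 33
#137: 68→70, due 33, tardiness 37
#144: 70→80, due 76, tardiness 4
Sum = 0+0+0+21+33+37+4 = 95.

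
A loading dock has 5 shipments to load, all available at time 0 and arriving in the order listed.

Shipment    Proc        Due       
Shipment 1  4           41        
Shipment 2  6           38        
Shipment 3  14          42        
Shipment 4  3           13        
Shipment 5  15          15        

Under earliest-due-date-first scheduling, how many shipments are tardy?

EDD (increasing due date): Shipment 4 Shipment 5 Shipment 2 Shipment 1 Shipment 3.
Shipment 4: 0→3, due 13, tardiness 0
Shipment 5: 3→18, due 15, tardiness 3
Shipment 2: 18→24, due 38, tardiness 0
Shipment 1: 24→28, due 41, tardiness 0
Shipment 3: 28→42, due 42, tardiness 0
Late shipments: 1.

1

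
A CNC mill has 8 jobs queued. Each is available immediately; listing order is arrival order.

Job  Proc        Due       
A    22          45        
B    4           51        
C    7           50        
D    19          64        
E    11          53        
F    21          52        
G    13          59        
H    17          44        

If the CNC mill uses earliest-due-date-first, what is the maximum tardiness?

EDD (increasing due date): H A C B F E G D.
H: 0→17, due 44, tardiness 0
A: 17→39, due 45, tardiness 0
C: 39→46, due 50, tardiness 0
B: 46→50, due 51, tardiness 0
F: 50→71, due 52, tardiness 19
E: 71→82, due 53, tardiness 29
G: 82→95, due 59, tardiness 36
D: 95→114, due 64, tardiness 50
Maximum = 50.

50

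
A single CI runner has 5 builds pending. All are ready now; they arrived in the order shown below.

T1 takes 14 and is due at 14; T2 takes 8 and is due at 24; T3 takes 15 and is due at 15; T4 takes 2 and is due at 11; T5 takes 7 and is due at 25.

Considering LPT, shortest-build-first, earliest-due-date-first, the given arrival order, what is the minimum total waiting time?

LPT (decreasing processing time): T3 T1 T2 T5 T4.
T3: waits 0, runs 0→15
T1: waits 15, runs 15→29
T2: waits 29, runs 29→37
T5: waits 37, runs 37→44
T4: waits 44, runs 44→46
Sum = 0+15+29+37+44 = 125.
SPT (increasing processing time): T4 T5 T2 T1 T3.
T4: waits 0, runs 0→2
T5: waits 2, runs 2→9
T2: waits 9, runs 9→17
T1: waits 17, runs 17→31
T3: waits 31, runs 31→46
Sum = 0+2+9+17+31 = 59.
EDD (increasing due date): T4 T1 T3 T2 T5.
T4: waits 0, runs 0→2
T1: waits 2, runs 2→16
T3: waits 16, runs 16→31
T2: waits 31, runs 31→39
T5: waits 39, runs 39→46
Sum = 0+2+16+31+39 = 88.
FIFO (arrival order): T1 T2 T3 T4 T5.
T1: waits 0, runs 0→14
T2: waits 14, runs 14→22
T3: waits 22, runs 22→37
T4: waits 37, runs 37→39
T5: waits 39, runs 39→46
Sum = 0+14+22+37+39 = 112.
LPT 125, SPT 59, EDD 88, FIFO 112 → minimum 59.

59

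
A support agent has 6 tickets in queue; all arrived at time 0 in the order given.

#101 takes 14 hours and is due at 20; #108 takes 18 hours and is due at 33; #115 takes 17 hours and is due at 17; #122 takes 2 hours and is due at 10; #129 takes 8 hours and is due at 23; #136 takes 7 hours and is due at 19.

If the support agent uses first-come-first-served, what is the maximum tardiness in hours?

FIFO (arrival order): #101 #108 #115 #122 #129 #136.
#101: 0→14, due 20, tardiness 0
#108: 14→32, due 33, tardiness 0
#115: 32→49, due 17, tardiness 32
#122: 49→51, due 10, tardiness 41
#129: 51→59, due 23, tardiness 36
#136: 59→66, due 19, tardiness 47
Maximum = 47.

47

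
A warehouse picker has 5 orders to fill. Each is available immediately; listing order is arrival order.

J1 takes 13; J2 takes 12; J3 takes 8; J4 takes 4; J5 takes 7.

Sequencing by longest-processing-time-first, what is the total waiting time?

LPT (decreasing processing time): J1 J2 J3 J5 J4.
J1: waits 0, runs 0→13
J2: waits 13, runs 13→25
J3: waits 25, runs 25→33
J5: waits 33, runs 33→40
J4: waits 40, runs 40→44
Sum = 0+13+25+33+40 = 111.

111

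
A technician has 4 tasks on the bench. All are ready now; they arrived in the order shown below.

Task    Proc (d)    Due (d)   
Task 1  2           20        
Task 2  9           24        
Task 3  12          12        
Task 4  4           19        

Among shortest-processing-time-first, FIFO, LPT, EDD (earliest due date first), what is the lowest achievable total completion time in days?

50

SPT (increasing processing time): Task 1 Task 4 Task 2 Task 3.
Task 1: 0→2
Task 4: 2→6
Task 2: 6→15
Task 3: 15→27
Sum = 2+6+15+27 = 50.
FIFO (arrival order): Task 1 Task 2 Task 3 Task 4.
Task 1: 0→2
Task 2: 2→11
Task 3: 11→23
Task 4: 23→27
Sum = 2+11+23+27 = 63.
LPT (decreasing processing time): Task 3 Task 2 Task 4 Task 1.
Task 3: 0→12
Task 2: 12→21
Task 4: 21→25
Task 1: 25→27
Sum = 12+21+25+27 = 85.
EDD (increasing due date): Task 3 Task 4 Task 1 Task 2.
Task 3: 0→12
Task 4: 12→16
Task 1: 16→18
Task 2: 18→27
Sum = 12+16+18+27 = 73.
SPT 50, FIFO 63, LPT 85, EDD 73 → minimum 50.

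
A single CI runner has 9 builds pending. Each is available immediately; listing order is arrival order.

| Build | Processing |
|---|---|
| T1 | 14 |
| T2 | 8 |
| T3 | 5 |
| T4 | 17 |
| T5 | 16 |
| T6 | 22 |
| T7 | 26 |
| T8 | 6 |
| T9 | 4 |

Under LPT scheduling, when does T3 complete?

LPT (decreasing processing time): T7 T6 T4 T5 T1 T2 T8 T3 T9.
T7: 0→26
T6: 26→48
T4: 48→65
T5: 65→81
T1: 81→95
T2: 95→103
T8: 103→109
T3: 109→114

114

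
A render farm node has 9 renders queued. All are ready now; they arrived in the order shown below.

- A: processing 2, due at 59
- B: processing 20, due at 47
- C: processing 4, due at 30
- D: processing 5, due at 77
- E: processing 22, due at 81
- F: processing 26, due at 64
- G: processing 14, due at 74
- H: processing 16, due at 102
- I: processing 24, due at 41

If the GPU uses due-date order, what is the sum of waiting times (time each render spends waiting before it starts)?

EDD (increasing due date): C I B A F G D E H.
C: waits 0, runs 0→4
I: waits 4, runs 4→28
B: waits 28, runs 28→48
A: waits 48, runs 48→50
F: waits 50, runs 50→76
G: waits 76, runs 76→90
D: waits 90, runs 90→95
E: waits 95, runs 95→117
H: waits 117, runs 117→133
Sum = 0+4+28+48+50+76+90+95+117 = 508.

508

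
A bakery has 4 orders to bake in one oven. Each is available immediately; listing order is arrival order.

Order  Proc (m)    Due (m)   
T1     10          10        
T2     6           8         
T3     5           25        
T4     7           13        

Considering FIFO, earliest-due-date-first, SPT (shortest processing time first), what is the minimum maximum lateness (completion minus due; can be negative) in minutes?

10

FIFO (arrival order): T1 T2 T3 T4.
T1: 0→10, due 10, lateness 0
T2: 10→16, due 8, lateness 8
T3: 16→21, due 25, lateness -4
T4: 21→28, due 13, lateness 15
Maximum = 15.
EDD (increasing due date): T2 T1 T4 T3.
T2: 0→6, due 8, lateness -2
T1: 6→16, due 10, lateness 6
T4: 16→23, due 13, lateness 10
T3: 23→28, due 25, lateness 3
Maximum = 10.
SPT (increasing processing time): T3 T2 T4 T1.
T3: 0→5, due 25, lateness -20
T2: 5→11, due 8, lateness 3
T4: 11→18, due 13, lateness 5
T1: 18→28, due 10, lateness 18
Maximum = 18.
FIFO 15, EDD 10, SPT 18 → minimum 10.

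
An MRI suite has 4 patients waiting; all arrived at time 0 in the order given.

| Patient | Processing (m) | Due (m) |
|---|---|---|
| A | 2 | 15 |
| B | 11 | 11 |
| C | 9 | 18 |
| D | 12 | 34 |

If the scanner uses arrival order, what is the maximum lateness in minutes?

FIFO (arrival order): A B C D.
A: 0→2, due 15, lateness -13
B: 2→13, due 11, lateness 2
C: 13→22, due 18, lateness 4
D: 22→34, due 34, lateness 0
Maximum = 4.

4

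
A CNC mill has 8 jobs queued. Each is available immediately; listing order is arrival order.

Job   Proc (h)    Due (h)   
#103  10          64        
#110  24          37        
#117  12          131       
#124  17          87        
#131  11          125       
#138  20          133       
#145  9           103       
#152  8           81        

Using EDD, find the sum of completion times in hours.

508

EDD (increasing due date): #110 #103 #152 #124 #145 #131 #117 #138.
#110: 0→24
#103: 24→34
#152: 34→42
#124: 42→59
#145: 59→68
#131: 68→79
#117: 79→91
#138: 91→111
Sum = 24+34+42+59+68+79+91+111 = 508.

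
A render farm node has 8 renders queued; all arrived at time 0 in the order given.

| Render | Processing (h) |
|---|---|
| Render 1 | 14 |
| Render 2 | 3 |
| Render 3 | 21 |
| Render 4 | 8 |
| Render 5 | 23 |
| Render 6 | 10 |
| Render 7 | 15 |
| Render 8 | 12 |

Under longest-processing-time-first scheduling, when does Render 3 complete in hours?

LPT (decreasing processing time): Render 5 Render 3 Render 7 Render 1 Render 8 Render 6 Render 4 Render 2.
Render 5: 0→23
Render 3: 23→44

44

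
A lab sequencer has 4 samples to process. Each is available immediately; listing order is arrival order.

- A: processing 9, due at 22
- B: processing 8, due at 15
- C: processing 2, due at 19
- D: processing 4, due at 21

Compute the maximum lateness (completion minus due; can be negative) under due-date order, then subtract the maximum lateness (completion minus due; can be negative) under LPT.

-3

EDD (increasing due date): B C D A.
B: 0→8, due 15, lateness -7
C: 8→10, due 19, lateness -9
D: 10→14, due 21, lateness -7
A: 14→23, due 22, lateness 1
Maximum = 1.
LPT (decreasing processing time): A B D C.
A: 0→9, due 22, lateness -13
B: 9→17, due 15, lateness 2
D: 17→21, due 21, lateness 0
C: 21→23, due 19, lateness 4
Maximum = 4.
Difference = 1 − 4 = -3.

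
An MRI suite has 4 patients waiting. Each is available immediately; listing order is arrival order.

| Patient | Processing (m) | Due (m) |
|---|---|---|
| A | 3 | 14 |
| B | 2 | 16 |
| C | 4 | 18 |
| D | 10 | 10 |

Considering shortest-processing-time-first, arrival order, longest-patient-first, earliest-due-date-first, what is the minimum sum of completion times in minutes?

35

SPT (increasing processing time): B A C D.
B: 0→2
A: 2→5
C: 5→9
D: 9→19
Sum = 2+5+9+19 = 35.
FIFO (arrival order): A B C D.
A: 0→3
B: 3→5
C: 5→9
D: 9→19
Sum = 3+5+9+19 = 36.
LPT (decreasing processing time): D C A B.
D: 0→10
C: 10→14
A: 14→17
B: 17→19
Sum = 10+14+17+19 = 60.
EDD (increasing due date): D A B C.
D: 0→10
A: 10→13
B: 13→15
C: 15→19
Sum = 10+13+15+19 = 57.
SPT 35, FIFO 36, LPT 60, EDD 57 → minimum 35.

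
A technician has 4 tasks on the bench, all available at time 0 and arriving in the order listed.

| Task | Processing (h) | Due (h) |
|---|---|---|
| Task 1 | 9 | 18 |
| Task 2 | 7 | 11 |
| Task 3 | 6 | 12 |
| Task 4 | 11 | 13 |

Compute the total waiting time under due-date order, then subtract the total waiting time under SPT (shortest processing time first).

EDD (increasing due date): Task 2 Task 3 Task 4 Task 1.
Task 2: waits 0, runs 0→7
Task 3: waits 7, runs 7→13
Task 4: waits 13, runs 13→24
Task 1: waits 24, runs 24→33
Sum = 0+7+13+24 = 44.
SPT (increasing processing time): Task 3 Task 2 Task 1 Task 4.
Task 3: waits 0, runs 0→6
Task 2: waits 6, runs 6→13
Task 1: waits 13, runs 13→22
Task 4: waits 22, runs 22→33
Sum = 0+6+13+22 = 41.
Difference = 44 − 41 = 3.

3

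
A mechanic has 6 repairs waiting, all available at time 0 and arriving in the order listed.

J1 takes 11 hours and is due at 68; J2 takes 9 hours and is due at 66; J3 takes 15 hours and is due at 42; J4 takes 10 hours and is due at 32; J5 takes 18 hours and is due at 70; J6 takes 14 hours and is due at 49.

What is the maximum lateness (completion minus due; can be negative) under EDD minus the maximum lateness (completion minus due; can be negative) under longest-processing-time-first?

EDD (increasing due date): J4 J3 J6 J2 J1 J5.
J4: 0→10, due 32, lateness -22
J3: 10→25, due 42, lateness -17
J6: 25→39, due 49, lateness -10
J2: 39→48, due 66, lateness -18
J1: 48→59, due 68, lateness -9
J5: 59→77, due 70, lateness 7
Maximum = 7.
LPT (decreasing processing time): J5 J3 J6 J1 J4 J2.
J5: 0→18, due 70, lateness -52
J3: 18→33, due 42, lateness -9
J6: 33→47, due 49, lateness -2
J1: 47→58, due 68, lateness -10
J4: 58→68, due 32, lateness 36
J2: 68→77, due 66, lateness 11
Maximum = 36.
Difference = 7 − 36 = -29.

-29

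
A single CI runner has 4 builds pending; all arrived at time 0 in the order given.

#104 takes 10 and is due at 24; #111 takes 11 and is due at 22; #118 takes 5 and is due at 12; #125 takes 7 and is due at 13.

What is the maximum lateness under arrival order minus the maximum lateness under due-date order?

FIFO (arrival order): #104 #111 #118 #125.
#104: 0→10, due 24, lateness -14
#111: 10→21, due 22, lateness -1
#118: 21→26, due 12, lateness 14
#125: 26→33, due 13, lateness 20
Maximum = 20.
EDD (increasing due date): #118 #125 #111 #104.
#118: 0→5, due 12, lateness -7
#125: 5→12, due 13, lateness -1
#111: 12→23, due 22, lateness 1
#104: 23→33, due 24, lateness 9
Maximum = 9.
Difference = 20 − 9 = 11.

11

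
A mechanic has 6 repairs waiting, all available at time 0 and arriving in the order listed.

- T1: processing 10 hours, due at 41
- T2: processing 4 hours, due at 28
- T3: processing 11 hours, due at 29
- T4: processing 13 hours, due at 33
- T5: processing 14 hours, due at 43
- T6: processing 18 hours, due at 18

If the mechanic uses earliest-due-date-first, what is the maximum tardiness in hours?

27

EDD (increasing due date): T6 T2 T3 T4 T1 T5.
T6: 0→18, due 18, tardiness 0
T2: 18→22, due 28, tardiness 0
T3: 22→33, due 29, tardiness 4
T4: 33→46, due 33, tardiness 13
T1: 46→56, due 41, tardiness 15
T5: 56→70, due 43, tardiness 27
Maximum = 27.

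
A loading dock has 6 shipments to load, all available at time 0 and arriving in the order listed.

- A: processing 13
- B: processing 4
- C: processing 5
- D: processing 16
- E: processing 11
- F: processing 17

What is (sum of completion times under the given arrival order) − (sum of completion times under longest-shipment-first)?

FIFO (arrival order): A B C D E F.
A: 0→13
B: 13→17
C: 17→22
D: 22→38
E: 38→49
F: 49→66
Sum = 13+17+22+38+49+66 = 205.
LPT (decreasing processing time): F D A E C B.
F: 0→17
D: 17→33
A: 33→46
E: 46→57
C: 57→62
B: 62→66
Sum = 17+33+46+57+62+66 = 281.
Difference = 205 − 281 = -76.

-76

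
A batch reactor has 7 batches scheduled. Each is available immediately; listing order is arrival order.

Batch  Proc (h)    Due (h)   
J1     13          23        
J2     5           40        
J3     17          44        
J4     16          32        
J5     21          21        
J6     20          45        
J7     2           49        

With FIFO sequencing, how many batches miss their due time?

4

FIFO (arrival order): J1 J2 J3 J4 J5 J6 J7.
J1: 0→13, due 23, tardiness 0
J2: 13→18, due 40, tardiness 0
J3: 18→35, due 44, tardiness 0
J4: 35→51, due 32, tardiness 19
J5: 51→72, due 21, tardiness 51
J6: 72→92, due 45, tardiness 47
J7: 92→94, due 49, tardiness 45
Late batches: 4.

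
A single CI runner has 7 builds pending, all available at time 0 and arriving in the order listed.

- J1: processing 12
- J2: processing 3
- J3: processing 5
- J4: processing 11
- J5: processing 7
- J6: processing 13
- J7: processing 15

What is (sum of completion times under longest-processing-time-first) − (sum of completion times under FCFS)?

LPT (decreasing processing time): J7 J6 J1 J4 J5 J3 J2.
J7: 0→15
J6: 15→28
J1: 28→40
J4: 40→51
J5: 51→58
J3: 58→63
J2: 63→66
Sum = 15+28+40+51+58+63+66 = 321.
FIFO (arrival order): J1 J2 J3 J4 J5 J6 J7.
J1: 0→12
J2: 12→15
J3: 15→20
J4: 20→31
J5: 31→38
J6: 38→51
J7: 51→66
Sum = 12+15+20+31+38+51+66 = 233.
Difference = 321 − 233 = 88.

88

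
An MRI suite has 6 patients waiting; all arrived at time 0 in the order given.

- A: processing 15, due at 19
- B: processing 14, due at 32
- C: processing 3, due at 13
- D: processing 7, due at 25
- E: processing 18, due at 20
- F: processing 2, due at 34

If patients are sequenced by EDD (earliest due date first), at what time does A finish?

18

EDD (increasing due date): C A E D B F.
C: 0→3
A: 3→18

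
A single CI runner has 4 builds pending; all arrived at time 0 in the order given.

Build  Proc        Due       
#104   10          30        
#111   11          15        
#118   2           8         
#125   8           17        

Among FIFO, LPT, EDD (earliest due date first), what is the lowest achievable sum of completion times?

67

FIFO (arrival order): #104 #111 #118 #125.
#104: 0→10
#111: 10→21
#118: 21→23
#125: 23→31
Sum = 10+21+23+31 = 85.
LPT (decreasing processing time): #111 #104 #125 #118.
#111: 0→11
#104: 11→21
#125: 21→29
#118: 29→31
Sum = 11+21+29+31 = 92.
EDD (increasing due date): #118 #111 #125 #104.
#118: 0→2
#111: 2→13
#125: 13→21
#104: 21→31
Sum = 2+13+21+31 = 67.
FIFO 85, LPT 92, EDD 67 → minimum 67.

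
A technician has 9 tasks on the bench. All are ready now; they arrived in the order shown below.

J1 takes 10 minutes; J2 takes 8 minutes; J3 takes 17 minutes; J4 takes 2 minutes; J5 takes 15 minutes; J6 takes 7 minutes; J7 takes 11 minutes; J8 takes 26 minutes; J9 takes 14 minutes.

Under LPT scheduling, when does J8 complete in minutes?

LPT (decreasing processing time): J8 J3 J5 J9 J7 J1 J2 J6 J4.
J8: 0→26

26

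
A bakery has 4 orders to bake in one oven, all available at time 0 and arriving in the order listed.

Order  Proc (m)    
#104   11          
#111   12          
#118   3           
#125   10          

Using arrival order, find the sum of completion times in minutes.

FIFO (arrival order): #104 #111 #118 #125.
#104: 0→11
#111: 11→23
#118: 23→26
#125: 26→36
Sum = 11+23+26+36 = 96.

96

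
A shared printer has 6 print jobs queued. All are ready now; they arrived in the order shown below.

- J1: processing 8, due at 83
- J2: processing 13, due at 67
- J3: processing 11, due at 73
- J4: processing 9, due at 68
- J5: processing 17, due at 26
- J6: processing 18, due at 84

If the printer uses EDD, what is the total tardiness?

0

EDD (increasing due date): J5 J2 J4 J3 J1 J6.
J5: 0→17, due 26, tardiness 0
J2: 17→30, due 67, tardiness 0
J4: 30→39, due 68, tardiness 0
J3: 39→50, due 73, tardiness 0
J1: 50→58, due 83, tardiness 0
J6: 58→76, due 84, tardiness 0
Sum = 0+0+0+0+0+0 = 0.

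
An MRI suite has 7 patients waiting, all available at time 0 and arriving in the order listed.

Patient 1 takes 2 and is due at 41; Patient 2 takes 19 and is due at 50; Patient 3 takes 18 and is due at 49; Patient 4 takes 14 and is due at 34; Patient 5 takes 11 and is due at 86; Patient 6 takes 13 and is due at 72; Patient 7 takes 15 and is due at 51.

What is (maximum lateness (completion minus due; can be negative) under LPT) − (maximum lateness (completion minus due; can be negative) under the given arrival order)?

LPT (decreasing processing time): Patient 2 Patient 3 Patient 7 Patient 4 Patient 6 Patient 5 Patient 1.
Patient 2: 0→19, due 50, lateness -31
Patient 3: 19→37, due 49, lateness -12
Patient 7: 37→52, due 51, lateness 1
Patient 4: 52→66, due 34, lateness 32
Patient 6: 66→79, due 72, lateness 7
Patient 5: 79→90, due 86, lateness 4
Patient 1: 90→92, due 41, lateness 51
Maximum = 51.
FIFO (arrival order): Patient 1 Patient 2 Patient 3 Patient 4 Patient 5 Patient 6 Patient 7.
Patient 1: 0→2, due 41, lateness -39
Patient 2: 2→21, due 50, lateness -29
Patient 3: 21→39, due 49, lateness -10
Patient 4: 39→53, due 34, lateness 19
Patient 5: 53→64, due 86, lateness -22
Patient 6: 64→77, due 72, lateness 5
Patient 7: 77→92, due 51, lateness 41
Maximum = 41.
Difference = 51 − 41 = 10.

10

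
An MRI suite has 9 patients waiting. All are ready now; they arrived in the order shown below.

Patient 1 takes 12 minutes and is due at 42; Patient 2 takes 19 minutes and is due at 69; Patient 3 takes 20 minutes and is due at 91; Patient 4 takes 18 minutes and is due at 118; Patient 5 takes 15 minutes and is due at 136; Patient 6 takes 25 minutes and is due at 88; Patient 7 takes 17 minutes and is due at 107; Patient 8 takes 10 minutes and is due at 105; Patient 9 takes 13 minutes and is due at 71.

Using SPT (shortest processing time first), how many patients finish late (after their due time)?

3

SPT (increasing processing time): Patient 8 Patient 1 Patient 9 Patient 5 Patient 7 Patient 4 Patient 2 Patient 3 Patient 6.
Patient 8: 0→10, due 105, tardiness 0
Patient 1: 10→22, due 42, tardiness 0
Patient 9: 22→35, due 71, tardiness 0
Patient 5: 35→50, due 136, tardiness 0
Patient 7: 50→67, due 107, tardiness 0
Patient 4: 67→85, due 118, tardiness 0
Patient 2: 85→104, due 69, tardiness 35
Patient 3: 104→124, due 91, tardiness 33
Patient 6: 124→149, due 88, tardiness 61
Late patients: 3.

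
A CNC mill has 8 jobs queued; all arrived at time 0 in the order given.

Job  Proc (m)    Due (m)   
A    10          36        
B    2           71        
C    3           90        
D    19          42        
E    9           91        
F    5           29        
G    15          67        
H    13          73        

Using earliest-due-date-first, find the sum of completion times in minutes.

EDD (increasing due date): F A D G B H C E.
F: 0→5
A: 5→15
D: 15→34
G: 34→49
B: 49→51
H: 51→64
C: 64→67
E: 67→76
Sum = 5+15+34+49+51+64+67+76 = 361.

361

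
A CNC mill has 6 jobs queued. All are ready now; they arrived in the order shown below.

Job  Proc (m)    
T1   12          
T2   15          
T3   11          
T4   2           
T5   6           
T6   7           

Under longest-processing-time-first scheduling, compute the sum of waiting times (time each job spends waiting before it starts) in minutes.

LPT (decreasing processing time): T2 T1 T3 T6 T5 T4.
T2: waits 0, runs 0→15
T1: waits 15, runs 15→27
T3: waits 27, runs 27→38
T6: waits 38, runs 38→45
T5: waits 45, runs 45→51
T4: waits 51, runs 51→53
Sum = 0+15+27+38+45+51 = 176.

176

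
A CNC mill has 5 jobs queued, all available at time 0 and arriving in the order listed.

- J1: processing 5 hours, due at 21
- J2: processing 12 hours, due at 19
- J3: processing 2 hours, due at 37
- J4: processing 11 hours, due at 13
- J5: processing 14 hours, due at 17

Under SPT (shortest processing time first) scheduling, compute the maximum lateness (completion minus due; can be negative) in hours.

27

SPT (increasing processing time): J3 J1 J4 J2 J5.
J3: 0→2, due 37, lateness -35
J1: 2→7, due 21, lateness -14
J4: 7→18, due 13, lateness 5
J2: 18→30, due 19, lateness 11
J5: 30→44, due 17, lateness 27
Maximum = 27.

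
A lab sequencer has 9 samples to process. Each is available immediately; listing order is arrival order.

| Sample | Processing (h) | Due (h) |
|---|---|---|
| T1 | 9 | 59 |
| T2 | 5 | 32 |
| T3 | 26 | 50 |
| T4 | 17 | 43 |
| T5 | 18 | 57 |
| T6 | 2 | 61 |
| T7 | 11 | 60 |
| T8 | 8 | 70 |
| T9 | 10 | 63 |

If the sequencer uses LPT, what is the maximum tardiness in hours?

LPT (decreasing processing time): T3 T5 T4 T7 T9 T1 T8 T2 T6.
T3: 0→26, due 50, tardiness 0
T5: 26→44, due 57, tardiness 0
T4: 44→61, due 43, tardiness 18
T7: 61→72, due 60, tardiness 12
T9: 72→82, due 63, tardiness 19
T1: 82→91, due 59, tardiness 32
T8: 91→99, due 70, tardiness 29
T2: 99→104, due 32, tardiness 72
T6: 104→106, due 61, tardiness 45
Maximum = 72.

72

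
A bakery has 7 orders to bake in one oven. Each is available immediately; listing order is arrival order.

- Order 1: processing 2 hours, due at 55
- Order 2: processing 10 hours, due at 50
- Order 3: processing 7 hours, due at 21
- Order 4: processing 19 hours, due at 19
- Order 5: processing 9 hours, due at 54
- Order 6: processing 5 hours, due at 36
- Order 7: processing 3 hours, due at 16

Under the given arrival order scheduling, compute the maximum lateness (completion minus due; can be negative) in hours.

FIFO (arrival order): Order 1 Order 2 Order 3 Order 4 Order 5 Order 6 Order 7.
Order 1: 0→2, due 55, lateness -53
Order 2: 2→12, due 50, lateness -38
Order 3: 12→19, due 21, lateness -2
Order 4: 19→38, due 19, lateness 19
Order 5: 38→47, due 54, lateness -7
Order 6: 47→52, due 36, lateness 16
Order 7: 52→55, due 16, lateness 39
Maximum = 39.

39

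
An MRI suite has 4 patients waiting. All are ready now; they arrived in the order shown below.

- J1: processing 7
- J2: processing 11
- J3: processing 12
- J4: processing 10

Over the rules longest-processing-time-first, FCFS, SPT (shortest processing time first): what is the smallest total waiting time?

52

LPT (decreasing processing time): J3 J2 J4 J1.
J3: waits 0, runs 0→12
J2: waits 12, runs 12→23
J4: waits 23, runs 23→33
J1: waits 33, runs 33→40
Sum = 0+12+23+33 = 68.
FIFO (arrival order): J1 J2 J3 J4.
J1: waits 0, runs 0→7
J2: waits 7, runs 7→18
J3: waits 18, runs 18→30
J4: waits 30, runs 30→40
Sum = 0+7+18+30 = 55.
SPT (increasing processing time): J1 J4 J2 J3.
J1: waits 0, runs 0→7
J4: waits 7, runs 7→17
J2: waits 17, runs 17→28
J3: waits 28, runs 28→40
Sum = 0+7+17+28 = 52.
LPT 68, FIFO 55, SPT 52 → minimum 52.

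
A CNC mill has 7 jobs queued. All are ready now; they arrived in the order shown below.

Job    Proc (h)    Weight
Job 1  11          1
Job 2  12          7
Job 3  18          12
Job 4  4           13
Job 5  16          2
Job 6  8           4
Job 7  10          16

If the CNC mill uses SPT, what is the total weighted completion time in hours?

SPT (increasing processing time): Job 4 Job 6 Job 7 Job 1 Job 2 Job 5 Job 3.
Job 4: finishes 4, weight 13, w·C = 52
Job 6: finishes 12, weight 4, w·C = 48
Job 7: finishes 22, weight 16, w·C = 352
Job 1: finishes 33, weight 1, w·C = 33
Job 2: finishes 45, weight 7, w·C = 315
Job 5: finishes 61, weight 2, w·C = 122
Job 3: finishes 79, weight 12, w·C = 948
Sum = 52+48+352+33+315+122+948 = 1870.

1870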